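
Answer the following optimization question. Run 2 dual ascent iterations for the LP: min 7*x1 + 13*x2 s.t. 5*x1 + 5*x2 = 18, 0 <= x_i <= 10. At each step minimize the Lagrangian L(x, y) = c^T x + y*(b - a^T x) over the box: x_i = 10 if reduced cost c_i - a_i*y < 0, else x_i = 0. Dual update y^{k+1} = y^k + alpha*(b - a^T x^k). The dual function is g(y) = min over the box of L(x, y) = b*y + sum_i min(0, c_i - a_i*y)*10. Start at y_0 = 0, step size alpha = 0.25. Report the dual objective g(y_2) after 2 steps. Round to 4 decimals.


Dual ascent for LP: min 7*x1 + 13*x2, 5*x1 + 5*x2 = 18, 0 <= x_i <= 10
Step 1: y^k = 0.0, reduced costs: (7.0, 13.0)
  x^k = (0.0, 0.0), subgradient = b - a^T x = 18.0
  y^{k+1} = 0.0 + 0.25*18.0 = 4.5
Step 2: y^k = 4.5, reduced costs: (-15.5, -9.5)
  x^k = (10.0, 10.0), subgradient = b - a^T x = -82.0
  y^{k+1} = 4.5 + 0.25*-82.0 = -16.0
Dual objective at y_2 = -16.0: reduced costs (87.0, 93.0), box minimizer x = (0.0, 0.0)
g(y_2) = b*y + (c1 - a1*y)*x1 + (c2 - a2*y)*x2 = 18*(-16.0) + 87.0*0.0 + 93.0*0.0 = -288.0 + 0.0 + 0.0 = -288.0


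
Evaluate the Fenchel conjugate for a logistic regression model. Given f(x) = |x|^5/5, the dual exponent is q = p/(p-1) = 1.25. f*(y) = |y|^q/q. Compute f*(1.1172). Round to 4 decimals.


The conjugate exponent q satisfies 1/p + 1/q = 1.
p = 5, so q = 5/(5 - 1) = 1.25
|y|^q = 1.1172^1.25 = 1.1486
f*(1.1172) = 1.1486 / 1.25 = 0.9189


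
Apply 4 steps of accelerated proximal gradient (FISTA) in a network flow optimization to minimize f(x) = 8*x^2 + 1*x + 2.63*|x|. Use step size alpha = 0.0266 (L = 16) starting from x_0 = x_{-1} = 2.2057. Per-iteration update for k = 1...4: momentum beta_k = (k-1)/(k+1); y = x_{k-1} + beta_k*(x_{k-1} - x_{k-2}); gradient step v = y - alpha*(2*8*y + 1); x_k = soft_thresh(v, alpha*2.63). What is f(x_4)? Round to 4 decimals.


FISTA on f(x) = 8*x^2 + 1*x + 2.63*|x|
L = 16, alpha = 0.0266
Iteration 1: beta = 0.0, y = 2.2057 + 0.0*(2.2057 - 2.2057) = 2.2057
  grad(y) = 36.2912, v = y - alpha*grad = 1.2404
  prox(v) = soft_thresh(1.2404, 0.07) = 1.1704
Iteration 2: beta = 0.3333, y = 1.1704 + 0.3333*(1.1704 - 2.2057) = 0.8253
  grad(y) = 14.2047, v = y - alpha*grad = 0.4474
  prox(v) = soft_thresh(0.4474, 0.07) = 0.3775
Iteration 3: beta = 0.5, y = 0.3775 + 0.5*(0.3775 - 1.1704) = -0.019
  grad(y) = 0.6966, v = y - alpha*grad = -0.0375
  prox(v) = soft_thresh(-0.0375, 0.07) = 0.0
Iteration 4: beta = 0.6, y = 0.0 + 0.6*(0.0 - 0.3775) = -0.2265
  grad(y) = -2.6239, v = y - alpha*grad = -0.1567
  prox(v) = soft_thresh(-0.1567, 0.07) = -0.0867
f(x_4) = 8*(-0.0867)^2 + 1*(-0.0867) + 2.63*|-0.0867| = 0.2016


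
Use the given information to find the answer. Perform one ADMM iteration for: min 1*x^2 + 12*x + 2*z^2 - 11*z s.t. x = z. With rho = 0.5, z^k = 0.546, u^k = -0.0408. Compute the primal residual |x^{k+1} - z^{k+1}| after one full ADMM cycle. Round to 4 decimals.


ADMM iteration with rho = 0.5, z^k = 0.546, u^k = -0.0408
Step 1: x-update.
Minimize 1*x^2 + 12*x + (0.5/2)*(x - 0.546 - 0.0408)^2
FOC: (2*1 + 0.5)*x = -12 + 0.5*(0.546 + 0.0408)
x^{k+1} = -4.6826
Step 2: z-update.
Minimize 2*z^2 - 11*z + (0.5/2)*(-4.6826 - z - 0.0408)^2
FOC: (2*2 + 0.5)*z = 11 + 0.5*(-4.6826 - 0.0408)
z^{k+1} = 1.9196
Step 3: u-update.
u^{k+1} = -0.0408 - 4.6826 - 1.9196 = -6.6431
Step 4: Primal residual = |-4.6826 - 1.9196| = 6.6023


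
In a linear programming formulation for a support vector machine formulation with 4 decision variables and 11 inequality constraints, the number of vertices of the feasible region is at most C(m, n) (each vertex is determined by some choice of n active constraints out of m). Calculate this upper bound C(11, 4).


Each vertex corresponds to some choice of n active constraints out of m, so the number of vertices is at most C(m, n) = m! / (n!(m-n)!).
m = 11, n = 4
Numerator: 11 * 10 * 9 * 8
Denominator: 4! = 24
C(11, 4) = 330


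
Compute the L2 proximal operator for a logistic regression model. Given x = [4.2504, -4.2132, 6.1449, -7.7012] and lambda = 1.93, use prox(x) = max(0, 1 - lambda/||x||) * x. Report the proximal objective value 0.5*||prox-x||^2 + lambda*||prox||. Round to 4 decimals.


Step 1: Compute ||x||.
||x|| = 11.5276
Step 2: Compute scaling factor.
scale = max(0, 1 - 1.93/11.5276) = 0.8326
Step 3: prox(x) = [3.5388, -3.5078, 5.1161, -6.4118]
||prox(x)|| = 9.5976
Step 4: Proximal objective.
0.5*||prox-x||^2 = 1.8625
lambda*||prox|| = 18.5234
Total = 20.3858


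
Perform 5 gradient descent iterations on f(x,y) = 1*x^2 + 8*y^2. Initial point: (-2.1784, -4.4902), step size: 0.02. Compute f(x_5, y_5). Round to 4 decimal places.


Gradient descent on f(x,y) = 1*x^2 + 8*y^2.
Starting point: (-2.1784, -4.4902), alpha = 0.02
Step 1: grad_x = 2*1*-2.1784 = -4.3568, grad_y = 2*8*-4.4902 = -71.8432
  x_1 = -2.1784 - 0.02*-4.3568 = -2.0913
  y_1 = -4.4902 - 0.02*-71.8432 = -3.0533
Step 2: grad_x = 2*1*-2.0913 = -4.1825, grad_y = 2*8*-3.0533 = -48.8534
  x_2 = -2.0913 - 0.02*-4.1825 = -2.0076
  y_2 = -3.0533 - 0.02*-48.8534 = -2.0763
Step 3: grad_x = 2*1*-2.0076 = -4.0152, grad_y = 2*8*-2.0763 = -33.2203
  x_3 = -2.0076 - 0.02*-4.0152 = -1.9273
  y_3 = -2.0763 - 0.02*-33.2203 = -1.4119
Step 4: grad_x = 2*1*-1.9273 = -3.8546, grad_y = 2*8*-1.4119 = -22.5898
  x_4 = -1.9273 - 0.02*-3.8546 = -1.8502
  y_4 = -1.4119 - 0.02*-22.5898 = -0.9601
Step 5: grad_x = 2*1*-1.8502 = -3.7004, grad_y = 2*8*-0.9601 = -15.3611
  x_5 = -1.8502 - 0.02*-3.7004 = -1.7762
  y_5 = -0.9601 - 0.02*-15.3611 = -0.6528
f(-1.7762, -0.6528) = 1*(-1.7762)^2 + 8*(-0.6528)^2 = 6.5646


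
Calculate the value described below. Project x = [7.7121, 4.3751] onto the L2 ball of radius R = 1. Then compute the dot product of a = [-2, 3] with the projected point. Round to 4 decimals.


Step 1: Compute ||x|| (intermediates to 6 decimals).
||x|| = sqrt(7.7121^2 + 4.3751^2) = 8.866678
Step 2: Project.
Since ||x|| > R, scale = R/||x|| = 1/8.866678 = 0.112782, proj(x) = scale * x
proj(x) = [0.869786, 0.493433]
Step 3: Dot product.
a^T * proj(x) = -2*0.869786 + 3*0.493433 = -0.2593


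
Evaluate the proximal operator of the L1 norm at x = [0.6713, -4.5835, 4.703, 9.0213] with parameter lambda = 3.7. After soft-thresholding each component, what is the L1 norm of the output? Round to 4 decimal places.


Soft-thresholding with lambda = 3.7:
prox(0.6713) = sign(0.6713)*max(|0.6713| - 3.7, 0) = 0.0
prox(-4.5835) = sign(-4.5835)*max(|-4.5835| - 3.7, 0) = -0.8835
prox(4.703) = sign(4.703)*max(|4.703| - 3.7, 0) = 1.003
prox(9.0213) = sign(9.0213)*max(|9.0213| - 3.7, 0) = 5.3213
prox(x) = [0.0, -0.8835, 1.003, 5.3213]
||prox(x)||_1 = 0.0 + 0.8835 + 1.003 + 5.3213 = 7.2078


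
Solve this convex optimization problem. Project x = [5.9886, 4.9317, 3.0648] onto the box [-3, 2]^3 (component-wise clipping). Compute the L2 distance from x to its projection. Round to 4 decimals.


Project each component onto [-3, 2].
clip(5.9886) = 2.0, clip(4.9317) = 2.0, clip(3.0648) = 2.0
Projection = [2.0, 2.0, 2.0]
Squared diffs: [15.9089, 8.5949, 1.1338]
Distance = sqrt(25.6376) = 5.0634


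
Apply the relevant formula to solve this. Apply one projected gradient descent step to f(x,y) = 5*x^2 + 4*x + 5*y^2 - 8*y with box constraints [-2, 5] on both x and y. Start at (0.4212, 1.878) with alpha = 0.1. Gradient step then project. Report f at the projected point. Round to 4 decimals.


Step 1: Compute gradient at (0.4212, 1.878).
grad_x = 2*5*0.4212 + 4 = 8.212
grad_y = 2*5*1.878 - 8 = 10.78
Step 2: Gradient step.
x_raw = 0.4212 - 0.1*8.212 = -0.4
y_raw = 1.878 - 0.1*10.78 = 0.8
Step 3: Project onto [-2, 5].
x_proj = clip(-0.4) = -0.4
y_proj = clip(0.8) = 0.8
Step 4: Evaluate f.
f(-0.4, 0.8) = -4.0


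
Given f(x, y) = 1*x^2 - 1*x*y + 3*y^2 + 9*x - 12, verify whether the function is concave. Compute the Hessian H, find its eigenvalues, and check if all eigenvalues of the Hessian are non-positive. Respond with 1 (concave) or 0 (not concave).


The Hessian of f(x,y) = 1*x^2 - 1*x*y + 3*y^2 + 9*x - 12 is:
H = [[2, -1], [-1, 6]]
Trace = 2 + 6 = 8
Determinant = 2*6 - (-1)^2 = 11
Discriminant = (8)^2 - 4*11 = 20.0
Eigenvalues: lambda_1 = 1.7639, lambda_2 = 6.2361
The function is not concave.

0


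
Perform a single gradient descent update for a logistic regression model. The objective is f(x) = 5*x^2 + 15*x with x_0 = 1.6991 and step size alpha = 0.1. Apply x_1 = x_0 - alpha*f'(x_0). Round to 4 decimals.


We compute the gradient at x_0 and apply the update.
f'(x) = 10*x + 15
f'(1.6991) = 10*1.6991 + 15 = 31.991
x_1 = 1.6991 - 0.1*31.991 = -1.5


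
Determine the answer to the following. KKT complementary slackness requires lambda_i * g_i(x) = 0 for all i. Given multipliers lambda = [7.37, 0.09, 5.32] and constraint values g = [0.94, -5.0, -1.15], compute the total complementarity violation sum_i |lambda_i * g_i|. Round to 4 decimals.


KKT complementary slackness check:
lambda_1 * g_1 = 7.37 * 0.94 = 6.9278
lambda_2 * g_2 = 0.09 * -5.0 = -0.45
lambda_3 * g_3 = 5.32 * -1.15 = -6.118
Total violation = 6.9278 + 0.45 + 6.118 = 13.4958


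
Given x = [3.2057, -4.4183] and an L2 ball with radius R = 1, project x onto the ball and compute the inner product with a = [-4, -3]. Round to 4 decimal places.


Step 1: Compute ||x|| (intermediates to 6 decimals).
||x|| = sqrt(3.2057^2 + (-4.4183)^2) = 5.458744
Step 2: Project.
Since ||x|| > R, scale = R/||x|| = 1/5.458744 = 0.183192, proj(x) = scale * x
proj(x) = [0.587259, -0.809397]
Step 3: Dot product.
a^T * proj(x) = -4*0.587259 - 3*(-0.809397) = 0.0792


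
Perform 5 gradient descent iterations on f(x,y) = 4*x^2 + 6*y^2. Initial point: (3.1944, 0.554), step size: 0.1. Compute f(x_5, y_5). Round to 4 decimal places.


Gradient descent on f(x,y) = 4*x^2 + 6*y^2.
Starting point: (3.1944, 0.554), alpha = 0.1
Step 1: grad_x = 2*4*3.1944 = 25.5552, grad_y = 2*6*0.554 = 6.648
  x_1 = 3.1944 - 0.1*25.5552 = 0.6389
  y_1 = 0.554 - 0.1*6.648 = -0.1108
Step 2: grad_x = 2*4*0.6389 = 5.111, grad_y = 2*6*-0.1108 = -1.3296
  x_2 = 0.6389 - 0.1*5.111 = 0.1278
  y_2 = -0.1108 - 0.1*-1.3296 = 0.0222
Step 3: grad_x = 2*4*0.1278 = 1.0222, grad_y = 2*6*0.0222 = 0.2659
  x_3 = 0.1278 - 0.1*1.0222 = 0.0256
  y_3 = 0.0222 - 0.1*0.2659 = -0.0044
Step 4: grad_x = 2*4*0.0256 = 0.2044, grad_y = 2*6*-0.0044 = -0.0532
  x_4 = 0.0256 - 0.1*0.2044 = 0.0051
  y_4 = -0.0044 - 0.1*-0.0532 = 0.0009
Step 5: grad_x = 2*4*0.0051 = 0.0409, grad_y = 2*6*0.0009 = 0.0106
  x_5 = 0.0051 - 0.1*0.0409 = 0.001
  y_5 = 0.0009 - 0.1*0.0106 = -0.0002
f(0.001, -0.0002) = 4*0.001^2 + 6*(-0.0002)^2 = 0.0


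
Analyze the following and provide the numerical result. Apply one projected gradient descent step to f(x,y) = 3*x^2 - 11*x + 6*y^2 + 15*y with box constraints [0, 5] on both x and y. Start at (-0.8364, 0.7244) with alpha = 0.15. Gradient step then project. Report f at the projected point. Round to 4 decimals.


Step 1: Compute gradient at (-0.8364, 0.7244).
grad_x = 2*3*-0.8364 - 11 = -16.0184
grad_y = 2*6*0.7244 + 15 = 23.6928
Step 2: Gradient step.
x_raw = -0.8364 - 0.15*-16.0184 = 1.5664
y_raw = 0.7244 - 0.15*23.6928 = -2.8295
Step 3: Project onto [0, 5].
x_proj = clip(1.5664) = 1.5664
y_proj = clip(-2.8295) = 0.0
Step 4: Evaluate f.
f(1.5664, 0.0) = -9.8695


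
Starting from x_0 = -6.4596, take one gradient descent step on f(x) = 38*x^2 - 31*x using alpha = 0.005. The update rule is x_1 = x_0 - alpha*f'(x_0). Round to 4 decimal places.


We compute the gradient at x_0 and apply the update.
f'(x) = 76*x - 31
f'(-6.4596) = 76*-6.4596 - 31 = -521.9296
x_1 = -6.4596 - 0.005*-521.9296 = -3.85


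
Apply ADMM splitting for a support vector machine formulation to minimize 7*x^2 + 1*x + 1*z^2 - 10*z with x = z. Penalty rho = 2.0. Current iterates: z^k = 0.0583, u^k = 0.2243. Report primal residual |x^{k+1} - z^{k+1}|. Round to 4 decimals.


ADMM iteration with rho = 2.0, z^k = 0.0583, u^k = 0.2243
Step 1: x-update.
Minimize 7*x^2 + 1*x + (2.0/2)*(x - 0.0583 + 0.2243)^2
FOC: (2*7 + 2.0)*x = -1 + 2.0*(0.0583 - 0.2243)
x^{k+1} = -0.0833
Step 2: z-update.
Minimize 1*z^2 - 10*z + (2.0/2)*(-0.0833 - z + 0.2243)^2
FOC: (2*1 + 2.0)*z = 10 + 2.0*(-0.0833 + 0.2243)
z^{k+1} = 2.5705
Step 3: u-update.
u^{k+1} = 0.2243 - 0.0833 - 2.5705 = -2.4295
Step 4: Primal residual = |-0.0833 - 2.5705| = 2.6538


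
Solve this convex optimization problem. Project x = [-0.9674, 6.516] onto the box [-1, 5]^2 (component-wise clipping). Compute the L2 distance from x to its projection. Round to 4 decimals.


Project each component onto [-1, 5].
clip(-0.9674) = -0.9674, clip(6.516) = 5.0
Projection = [-0.9674, 5.0]
Squared diffs: [0.0, 2.2983]
Distance = sqrt(2.2983) = 1.516


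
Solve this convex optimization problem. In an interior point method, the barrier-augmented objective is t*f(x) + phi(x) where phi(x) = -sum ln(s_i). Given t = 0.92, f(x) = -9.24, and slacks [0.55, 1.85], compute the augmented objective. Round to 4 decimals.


Step 1: Compute log-barrier.
ln values: [-0.5978, 0.6152]
phi = -(-0.5978 + 0.6152) = -0.0173
Step 2: Compute augmented objective.
t*f(x) = 0.92*-9.24 = -8.5008
Total = -8.5008 - 0.0173 = -8.5181


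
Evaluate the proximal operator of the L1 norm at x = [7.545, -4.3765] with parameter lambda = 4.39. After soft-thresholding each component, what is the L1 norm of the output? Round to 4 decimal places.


Soft-thresholding with lambda = 4.39:
prox(7.545) = sign(7.545)*max(|7.545| - 4.39, 0) = 3.155
prox(-4.3765) = sign(-4.3765)*max(|-4.3765| - 4.39, 0) = 0.0
prox(x) = [3.155, 0.0]
||prox(x)||_1 = 3.155 + 0.0 = 3.155


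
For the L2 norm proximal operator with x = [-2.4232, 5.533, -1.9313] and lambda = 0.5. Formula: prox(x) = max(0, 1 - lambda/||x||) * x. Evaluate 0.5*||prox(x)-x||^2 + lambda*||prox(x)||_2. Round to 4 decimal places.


Step 1: Compute ||x||.
||x|| = 6.3416
Step 2: Compute scaling factor.
scale = max(0, 1 - 0.5/6.3416) = 0.9212
Step 3: prox(x) = [-2.2321, 5.0968, -1.779]
||prox(x)|| = 5.8416
Step 4: Proximal objective.
0.5*||prox-x||^2 = 0.125
lambda*||prox|| = 2.9208
Total = 3.0458


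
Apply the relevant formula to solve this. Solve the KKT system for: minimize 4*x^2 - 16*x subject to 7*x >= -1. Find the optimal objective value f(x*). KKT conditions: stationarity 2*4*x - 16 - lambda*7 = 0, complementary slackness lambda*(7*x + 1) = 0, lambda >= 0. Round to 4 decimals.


Step 1: Try lambda = 0 (constraint inactive).
Stationarity: 2*4*x - 16 = 0
x* = 16/(2*4) = 2.0
Check constraint: 7*2.0 = 14.0 >= -1 -- satisfied.
Step 2: Compute optimal value.
f(x*) = 4*2.0^2 - 16*2.0 = -16.0


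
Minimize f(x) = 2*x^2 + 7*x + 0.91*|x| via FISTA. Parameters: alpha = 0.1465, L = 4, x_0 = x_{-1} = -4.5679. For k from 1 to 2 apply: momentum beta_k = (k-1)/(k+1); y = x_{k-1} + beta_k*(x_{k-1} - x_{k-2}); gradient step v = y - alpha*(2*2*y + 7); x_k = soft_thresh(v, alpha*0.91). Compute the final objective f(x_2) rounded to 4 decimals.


FISTA on f(x) = 2*x^2 + 7*x + 0.91*|x|
L = 4, alpha = 0.1465
Iteration 1: beta = 0.0, y = -4.5679 + 0.0*(-4.5679 + 4.5679) = -4.5679
  grad(y) = -11.2716, v = y - alpha*grad = -2.9166
  prox(v) = soft_thresh(-2.9166, 0.1333) = -2.7833
Iteration 2: beta = 0.3333, y = -2.7833 + 0.3333*(-2.7833 + 4.5679) = -2.1884
  grad(y) = -1.7537, v = y - alpha*grad = -1.9315
  prox(v) = soft_thresh(-1.9315, 0.1333) = -1.7982
f(x_2) = 2*(-1.7982)^2 + 7*(-1.7982) + 0.91*|-1.7982| = -4.484


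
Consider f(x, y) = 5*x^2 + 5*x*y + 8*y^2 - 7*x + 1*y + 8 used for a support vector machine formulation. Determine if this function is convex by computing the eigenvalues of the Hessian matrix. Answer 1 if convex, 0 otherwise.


The Hessian of f(x,y) = 5*x^2 + 5*x*y + 8*y^2 - 7*x + 1*y + 8 is:
H = [[10, 5], [5, 16]]
Trace = 10 + 16 = 26
Determinant = 10*16 - (5)^2 = 135
Discriminant = (26)^2 - 4*135 = 136.0
Eigenvalues: lambda_1 = 7.169, lambda_2 = 18.831
The function is convex.

1


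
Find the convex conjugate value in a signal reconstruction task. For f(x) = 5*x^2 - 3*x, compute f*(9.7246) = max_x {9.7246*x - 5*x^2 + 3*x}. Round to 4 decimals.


f*(y) = sup_x {y*x - a*x^2 - b*x} = sup_x {(y-b)*x - a*x^2}
FOC: (y - b) - 2a*x = 0 => x* = (y - b)/(2a)
x* = (9.7246 + 3)/(2*5) = 1.2725
f*(9.7246) = (y-b)^2/(4a) = (9.7246 + 3)^2/(4*5)
= 161.9154/20 = 8.0958


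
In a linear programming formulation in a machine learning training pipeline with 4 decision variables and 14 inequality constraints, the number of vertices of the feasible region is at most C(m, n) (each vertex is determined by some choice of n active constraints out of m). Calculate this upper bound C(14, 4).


Each vertex corresponds to some choice of n active constraints out of m, so the number of vertices is at most C(m, n) = m! / (n!(m-n)!).
m = 14, n = 4
Numerator: 14 * 13 * 12 * 11
Denominator: 4! = 24
C(14, 4) = 1001


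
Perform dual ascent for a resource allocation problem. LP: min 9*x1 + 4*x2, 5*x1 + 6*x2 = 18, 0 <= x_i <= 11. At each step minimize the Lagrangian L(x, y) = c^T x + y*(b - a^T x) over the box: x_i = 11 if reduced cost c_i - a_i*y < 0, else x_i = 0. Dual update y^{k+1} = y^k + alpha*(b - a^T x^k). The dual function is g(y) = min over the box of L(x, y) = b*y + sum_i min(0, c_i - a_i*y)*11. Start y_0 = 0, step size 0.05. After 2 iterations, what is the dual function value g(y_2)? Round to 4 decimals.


Dual ascent for LP: min 9*x1 + 4*x2, 5*x1 + 6*x2 = 18, 0 <= x_i <= 11
Step 1: y^k = 0.0, reduced costs: (9.0, 4.0)
  x^k = (0.0, 0.0), subgradient = b - a^T x = 18.0
  y^{k+1} = 0.0 + 0.05*18.0 = 0.9
Step 2: y^k = 0.9, reduced costs: (4.5, -1.4)
  x^k = (0.0, 11.0), subgradient = b - a^T x = -48.0
  y^{k+1} = 0.9 + 0.05*-48.0 = -1.5
Dual objective at y_2 = -1.5: reduced costs (16.5, 13.0), box minimizer x = (0.0, 0.0)
g(y_2) = b*y + (c1 - a1*y)*x1 + (c2 - a2*y)*x2 = 18*(-1.5) + 16.5*0.0 + 13.0*0.0 = -27.0 + 0.0 + 0.0 = -27.0


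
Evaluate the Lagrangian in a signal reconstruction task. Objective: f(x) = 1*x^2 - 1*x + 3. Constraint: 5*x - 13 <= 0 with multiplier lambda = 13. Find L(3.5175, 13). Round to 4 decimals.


Step 1: Evaluate f(x).
f(3.5175) = 1*3.5175^2 - 1*3.5175 + 3 = 11.8553
Step 2: Evaluate g(x).
g(3.5175) = 5*3.5175 - 13 = 4.5875
Step 3: Compute Lagrangian.
L = 11.8553 + 13*4.5875 = 71.4928


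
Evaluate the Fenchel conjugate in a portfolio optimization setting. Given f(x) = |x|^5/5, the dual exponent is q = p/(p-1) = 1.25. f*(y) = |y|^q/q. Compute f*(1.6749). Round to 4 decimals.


The conjugate exponent q satisfies 1/p + 1/q = 1.
p = 5, so q = 5/(5 - 1) = 1.25
|y|^q = 1.6749^1.25 = 1.9054
f*(1.6749) = 1.9054 / 1.25 = 1.5243


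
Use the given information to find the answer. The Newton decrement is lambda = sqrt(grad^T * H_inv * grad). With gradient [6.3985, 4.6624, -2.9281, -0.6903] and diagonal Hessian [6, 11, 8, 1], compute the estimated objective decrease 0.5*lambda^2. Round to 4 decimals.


Step 1: H is diagonal, so H^(-1) * g = [1.0664, 0.4239, -0.366, -0.6903].
Step 2: g^T H^(-1) g = sum_i g_i^2 / H_ii
  = (6.3985)^2/6 + (4.6624)^2/11 + (-2.9281)^2/8 + (-0.6903)^2/1
  = 6.8235 + 1.9762 + 1.0717 + 0.4765 = 10.3479
Step 3: Objective decrease = 0.5 * g^T H^(-1) g = 5.1739


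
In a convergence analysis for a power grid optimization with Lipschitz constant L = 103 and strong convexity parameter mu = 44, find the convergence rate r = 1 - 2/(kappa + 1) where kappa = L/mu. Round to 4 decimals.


Step 1: Compute the condition number.
kappa = L/mu = 103/44 = 2.3409
Step 2: Compute the convergence rate.
r = 1 - 2/(kappa + 1) = 1 - 2*mu/(L + mu) = (L - mu)/(L + mu) = 59/147 = 0.4014


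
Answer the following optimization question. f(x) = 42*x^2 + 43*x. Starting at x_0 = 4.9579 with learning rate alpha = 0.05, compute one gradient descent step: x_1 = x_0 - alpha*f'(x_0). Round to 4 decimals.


We compute the gradient at x_0 and apply the update.
f'(x) = 84*x + 43
f'(4.9579) = 84*4.9579 + 43 = 459.4636
x_1 = 4.9579 - 0.05*459.4636 = -18.0153


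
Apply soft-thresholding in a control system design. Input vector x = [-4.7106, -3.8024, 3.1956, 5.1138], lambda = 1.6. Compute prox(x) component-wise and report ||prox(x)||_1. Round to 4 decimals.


Soft-thresholding with lambda = 1.6:
prox(-4.7106) = sign(-4.7106)*max(|-4.7106| - 1.6, 0) = -3.1106
prox(-3.8024) = sign(-3.8024)*max(|-3.8024| - 1.6, 0) = -2.2024
prox(3.1956) = sign(3.1956)*max(|3.1956| - 1.6, 0) = 1.5956
prox(5.1138) = sign(5.1138)*max(|5.1138| - 1.6, 0) = 3.5138
prox(x) = [-3.1106, -2.2024, 1.5956, 3.5138]
||prox(x)||_1 = 3.1106 + 2.2024 + 1.5956 + 3.5138 = 10.4224


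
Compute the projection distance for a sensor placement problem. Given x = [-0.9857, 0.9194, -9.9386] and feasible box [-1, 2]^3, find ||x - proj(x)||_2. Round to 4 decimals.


Project each component onto [-1, 2].
clip(-0.9857) = -0.9857, clip(0.9194) = 0.9194, clip(-9.9386) = -1.0
Projection = [-0.9857, 0.9194, -1.0]
Squared diffs: [0.0, 0.0, 79.8986]
Distance = sqrt(79.8986) = 8.9386


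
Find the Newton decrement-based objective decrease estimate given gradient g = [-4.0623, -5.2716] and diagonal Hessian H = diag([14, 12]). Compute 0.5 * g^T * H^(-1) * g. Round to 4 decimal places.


Step 1: H is diagonal, so H^(-1) * g = [-0.2902, -0.4393].
Step 2: g^T H^(-1) g = sum_i g_i^2 / H_ii
  = (-4.0623)^2/14 + (-5.2716)^2/12
  = 1.1787 + 2.3158 = 3.4945
Step 3: Objective decrease = 0.5 * g^T H^(-1) g = 1.7473


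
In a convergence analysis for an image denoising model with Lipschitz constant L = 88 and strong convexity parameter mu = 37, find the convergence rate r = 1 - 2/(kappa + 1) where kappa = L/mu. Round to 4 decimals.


Step 1: Compute the condition number.
kappa = L/mu = 88/37 = 2.3784
Step 2: Compute the convergence rate.
r = 1 - 2/(kappa + 1) = 1 - 2*mu/(L + mu) = (L - mu)/(L + mu) = 51/125 = 0.408


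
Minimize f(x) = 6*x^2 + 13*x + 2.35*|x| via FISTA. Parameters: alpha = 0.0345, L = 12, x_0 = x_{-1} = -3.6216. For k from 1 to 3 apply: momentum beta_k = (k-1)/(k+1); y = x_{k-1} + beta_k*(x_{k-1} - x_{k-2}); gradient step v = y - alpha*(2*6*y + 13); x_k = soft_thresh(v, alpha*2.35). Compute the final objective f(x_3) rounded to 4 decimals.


FISTA on f(x) = 6*x^2 + 13*x + 2.35*|x|
L = 12, alpha = 0.0345
Iteration 1: beta = 0.0, y = -3.6216 + 0.0*(-3.6216 + 3.6216) = -3.6216
  grad(y) = -30.4592, v = y - alpha*grad = -2.5708
  prox(v) = soft_thresh(-2.5708, 0.0811) = -2.4897
Iteration 2: beta = 0.3333, y = -2.4897 + 0.3333*(-2.4897 + 3.6216) = -2.1124
  grad(y) = -12.3485, v = y - alpha*grad = -1.6864
  prox(v) = soft_thresh(-1.6864, 0.0811) = -1.6053
Iteration 3: beta = 0.5, y = -1.6053 + 0.5*(-1.6053 + 2.4897) = -1.1631
  grad(y) = -0.9569, v = y - alpha*grad = -1.1301
  prox(v) = soft_thresh(-1.1301, 0.0811) = -1.049
f(x_3) = 6*(-1.049)^2 + 13*(-1.049) + 2.35*|-1.049| = -4.5695


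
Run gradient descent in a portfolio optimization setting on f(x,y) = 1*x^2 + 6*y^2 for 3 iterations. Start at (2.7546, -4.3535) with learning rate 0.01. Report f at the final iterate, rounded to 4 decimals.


Gradient descent on f(x,y) = 1*x^2 + 6*y^2.
Starting point: (2.7546, -4.3535), alpha = 0.01
Step 1: grad_x = 2*1*2.7546 = 5.5092, grad_y = 2*6*-4.3535 = -52.242
  x_1 = 2.7546 - 0.01*5.5092 = 2.6995
  y_1 = -4.3535 - 0.01*-52.242 = -3.8311
Step 2: grad_x = 2*1*2.6995 = 5.399, grad_y = 2*6*-3.8311 = -45.973
  x_2 = 2.6995 - 0.01*5.399 = 2.6455
  y_2 = -3.8311 - 0.01*-45.973 = -3.3714
Step 3: grad_x = 2*1*2.6455 = 5.291, grad_y = 2*6*-3.3714 = -40.4562
  x_3 = 2.6455 - 0.01*5.291 = 2.5926
  y_3 = -3.3714 - 0.01*-40.4562 = -2.9668
f(2.5926, -2.9668) = 1*2.5926^2 + 6*(-2.9668)^2 = 59.5326


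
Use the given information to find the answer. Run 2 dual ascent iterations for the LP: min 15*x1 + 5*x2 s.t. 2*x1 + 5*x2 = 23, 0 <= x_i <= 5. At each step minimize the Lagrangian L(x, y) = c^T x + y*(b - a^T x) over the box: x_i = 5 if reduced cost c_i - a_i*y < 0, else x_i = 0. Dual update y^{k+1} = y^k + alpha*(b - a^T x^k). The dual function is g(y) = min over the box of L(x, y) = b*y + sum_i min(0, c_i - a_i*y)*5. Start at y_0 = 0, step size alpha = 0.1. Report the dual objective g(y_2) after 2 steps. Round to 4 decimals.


Dual ascent for LP: min 15*x1 + 5*x2, 2*x1 + 5*x2 = 23, 0 <= x_i <= 5
Step 1: y^k = 0.0, reduced costs: (15.0, 5.0)
  x^k = (0.0, 0.0), subgradient = b - a^T x = 23.0
  y^{k+1} = 0.0 + 0.1*23.0 = 2.3
Step 2: y^k = 2.3, reduced costs: (10.4, -6.5)
  x^k = (0.0, 5.0), subgradient = b - a^T x = -2.0
  y^{k+1} = 2.3 + 0.1*-2.0 = 2.1
Dual objective at y_2 = 2.1: reduced costs (10.8, -5.5), box minimizer x = (0.0, 5.0)
g(y_2) = b*y + (c1 - a1*y)*x1 + (c2 - a2*y)*x2 = 23*2.1 + 10.8*0.0 + (-5.5)*5.0 = 48.3 + 0.0 - 27.5 = 20.8


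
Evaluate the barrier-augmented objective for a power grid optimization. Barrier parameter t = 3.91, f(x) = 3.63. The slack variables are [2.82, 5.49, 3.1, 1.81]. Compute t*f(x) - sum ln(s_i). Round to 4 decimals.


Step 1: Compute log-barrier.
ln values: [1.0367, 1.7029, 1.1314, 0.5933]
phi = -(1.0367 + 1.7029 + 1.1314 + 0.5933) = -4.4644
Step 2: Compute augmented objective.
t*f(x) = 3.91*3.63 = 14.1933
Total = 14.1933 - 4.4644 = 9.7289


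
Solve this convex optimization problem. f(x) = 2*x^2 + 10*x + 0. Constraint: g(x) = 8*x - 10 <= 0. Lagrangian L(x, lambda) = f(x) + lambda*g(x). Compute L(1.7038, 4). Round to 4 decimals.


Step 1: Evaluate f(x).
f(1.7038) = 2*1.7038^2 + 10*1.7038 + 0 = 22.8439
Step 2: Evaluate g(x).
g(1.7038) = 8*1.7038 - 10 = 3.6304
Step 3: Compute Lagrangian.
L = 22.8439 + 4*3.6304 = 37.3655


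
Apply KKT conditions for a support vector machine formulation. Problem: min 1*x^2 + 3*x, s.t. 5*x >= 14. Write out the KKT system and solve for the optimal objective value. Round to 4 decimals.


Step 1: Try lambda = 0 (constraint inactive).
x_unc = -3/(2*1) = -1.5
Check: 5*-1.5 = -7.5 < 14 -- violated!
Step 2: Constraint must be active: 5*x = 14
x* = 14/5 = 2.8
lambda = (2*1*2.8 + 3)/5 = 1.72
Step 3: Compute optimal value.
f(x*) = 1*2.8^2 + 3*2.8 = 16.24


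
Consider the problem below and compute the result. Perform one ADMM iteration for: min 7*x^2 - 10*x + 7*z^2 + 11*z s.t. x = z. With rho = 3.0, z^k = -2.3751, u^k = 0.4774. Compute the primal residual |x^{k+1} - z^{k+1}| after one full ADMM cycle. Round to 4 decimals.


ADMM iteration with rho = 3.0, z^k = -2.3751, u^k = 0.4774
Step 1: x-update.
Minimize 7*x^2 - 10*x + (3.0/2)*(x + 2.3751 + 0.4774)^2
FOC: (2*7 + 3.0)*x = 10 + 3.0*(-2.3751 - 0.4774)
x^{k+1} = 0.0849
Step 2: z-update.
Minimize 7*z^2 + 11*z + (3.0/2)*(0.0849 - z + 0.4774)^2
FOC: (2*7 + 3.0)*z = -11 + 3.0*(0.0849 + 0.4774)
z^{k+1} = -0.5478
Step 3: u-update.
u^{k+1} = 0.4774 + 0.0849 + 0.5478 = 1.1101
Step 4: Primal residual = |0.0849 + 0.5478| = 0.6327


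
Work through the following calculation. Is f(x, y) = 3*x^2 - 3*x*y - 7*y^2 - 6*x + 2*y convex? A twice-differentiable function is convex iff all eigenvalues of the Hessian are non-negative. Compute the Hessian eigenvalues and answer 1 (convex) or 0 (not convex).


The Hessian of f(x,y) = 3*x^2 - 3*x*y - 7*y^2 - 6*x + 2*y is:
H = [[6, -3], [-3, -14]]
Trace = 6 - 14 = -8
Determinant = 6*-14 - (-3)^2 = -93
Discriminant = (-8)^2 - 4*-93 = 436.0
Eigenvalues: lambda_1 = -14.4403, lambda_2 = 6.4403
The function is not convex.

0


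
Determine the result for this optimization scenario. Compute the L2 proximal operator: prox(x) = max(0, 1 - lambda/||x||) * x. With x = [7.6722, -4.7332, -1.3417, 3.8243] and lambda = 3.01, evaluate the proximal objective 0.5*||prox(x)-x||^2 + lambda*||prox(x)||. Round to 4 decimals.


Step 1: Compute ||x||.
||x|| = 9.8839
Step 2: Compute scaling factor.
scale = max(0, 1 - 3.01/9.8839) = 0.6955
Step 3: prox(x) = [5.3357, -3.2918, -0.9331, 2.6597]
||prox(x)|| = 6.8739
Step 4: Proximal objective.
0.5*||prox-x||^2 = 4.5301
lambda*||prox|| = 20.6904
Total = 25.2205


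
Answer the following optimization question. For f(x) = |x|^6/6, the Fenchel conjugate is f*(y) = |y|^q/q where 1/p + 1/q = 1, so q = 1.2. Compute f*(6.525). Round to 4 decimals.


The conjugate exponent q satisfies 1/p + 1/q = 1.
p = 6, so q = 6/(6 - 1) = 1.2
|y|^q = 6.525^1.2 = 9.495
f*(6.525) = 9.495 / 1.2 = 7.9125


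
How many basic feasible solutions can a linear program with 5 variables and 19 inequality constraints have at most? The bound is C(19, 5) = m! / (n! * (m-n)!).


Each vertex corresponds to some choice of n active constraints out of m, so the number of vertices is at most C(m, n) = m! / (n!(m-n)!).
m = 19, n = 5
Numerator: 19 * 18 * 17 * 16 * 15
Denominator: 5! = 120
C(19, 5) = 11628


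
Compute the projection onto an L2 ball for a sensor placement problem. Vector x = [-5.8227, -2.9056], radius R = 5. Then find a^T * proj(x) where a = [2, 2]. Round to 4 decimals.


Step 1: Compute ||x|| (intermediates to 6 decimals).
||x|| = sqrt((-5.8227)^2 + (-2.9056)^2) = 6.507407
Step 2: Project.
Since ||x|| > R, scale = R/||x|| = 5/6.507407 = 0.768355, proj(x) = scale * x
proj(x) = [-4.473901, -2.232532]
Step 3: Dot product.
a^T * proj(x) = 2*(-4.473901) + 2*(-2.232532) = -13.4129


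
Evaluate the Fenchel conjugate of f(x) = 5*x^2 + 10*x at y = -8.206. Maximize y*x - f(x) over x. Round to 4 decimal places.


f*(y) = sup_x {y*x - a*x^2 - b*x} = sup_x {(y-b)*x - a*x^2}
FOC: (y - b) - 2a*x = 0 => x* = (y - b)/(2a)
x* = (-8.206 - 10)/(2*5) = -1.8206
f*(-8.206) = (y-b)^2/(4a) = (-8.206 - 10)^2/(4*5)
= 331.4584/20 = 16.5729


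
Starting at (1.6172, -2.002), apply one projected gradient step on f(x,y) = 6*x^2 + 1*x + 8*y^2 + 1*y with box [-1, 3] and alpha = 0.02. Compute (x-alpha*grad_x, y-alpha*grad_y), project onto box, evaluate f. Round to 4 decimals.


Step 1: Compute gradient at (1.6172, -2.002).
grad_x = 2*6*1.6172 + 1 = 20.4064
grad_y = 2*8*-2.002 + 1 = -31.032
Step 2: Gradient step.
x_raw = 1.6172 - 0.02*20.4064 = 1.2091
y_raw = -2.002 - 0.02*-31.032 = -1.3814
Step 3: Project onto [-1, 3].
x_proj = clip(1.2091) = 1.2091
y_proj = clip(-1.3814) = -1.0
Step 4: Evaluate f.
f(1.2091, -1.0) = 16.9802


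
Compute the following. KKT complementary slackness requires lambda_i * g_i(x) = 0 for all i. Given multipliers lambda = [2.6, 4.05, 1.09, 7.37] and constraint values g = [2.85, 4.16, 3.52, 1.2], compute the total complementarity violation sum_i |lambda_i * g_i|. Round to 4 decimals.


KKT complementary slackness check:
lambda_1 * g_1 = 2.6 * 2.85 = 7.41
lambda_2 * g_2 = 4.05 * 4.16 = 16.848
lambda_3 * g_3 = 1.09 * 3.52 = 3.8368
lambda_4 * g_4 = 7.37 * 1.2 = 8.844
Total violation = 7.41 + 16.848 + 3.8368 + 8.844 = 36.9388


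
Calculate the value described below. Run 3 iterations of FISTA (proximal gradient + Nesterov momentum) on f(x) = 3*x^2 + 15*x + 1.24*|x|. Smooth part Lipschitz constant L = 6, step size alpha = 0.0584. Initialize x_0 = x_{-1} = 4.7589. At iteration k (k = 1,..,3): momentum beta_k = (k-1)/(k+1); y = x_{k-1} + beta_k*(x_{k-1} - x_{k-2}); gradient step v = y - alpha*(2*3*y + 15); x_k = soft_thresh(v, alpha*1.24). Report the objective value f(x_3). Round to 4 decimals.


FISTA on f(x) = 3*x^2 + 15*x + 1.24*|x|
L = 6, alpha = 0.0584
Iteration 1: beta = 0.0, y = 4.7589 + 0.0*(4.7589 - 4.7589) = 4.7589
  grad(y) = 43.5534, v = y - alpha*grad = 2.2154
  prox(v) = soft_thresh(2.2154, 0.0724) = 2.143
Iteration 2: beta = 0.3333, y = 2.143 + 0.3333*(2.143 - 4.7589) = 1.271
  grad(y) = 22.6259, v = y - alpha*grad = -0.0504
  prox(v) = soft_thresh(-0.0504, 0.0724) = 0.0
Iteration 3: beta = 0.5, y = 0.0 + 0.5*(0.0 - 2.143) = -1.0715
  grad(y) = 8.5711, v = y - alpha*grad = -1.572
  prox(v) = soft_thresh(-1.572, 0.0724) = -1.4996
f(x_3) = 3*(-1.4996)^2 + 15*(-1.4996) + 1.24*|-1.4996| = -13.8882


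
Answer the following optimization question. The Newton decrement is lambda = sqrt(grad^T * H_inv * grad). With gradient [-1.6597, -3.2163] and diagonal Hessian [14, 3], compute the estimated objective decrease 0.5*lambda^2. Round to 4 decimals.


Step 1: H is diagonal, so H^(-1) * g = [-0.1186, -1.0721].
Step 2: g^T H^(-1) g = sum_i g_i^2 / H_ii
  = (-1.6597)^2/14 + (-3.2163)^2/3
  = 0.1968 + 3.4482 = 3.645
Step 3: Objective decrease = 0.5 * g^T H^(-1) g = 1.8225


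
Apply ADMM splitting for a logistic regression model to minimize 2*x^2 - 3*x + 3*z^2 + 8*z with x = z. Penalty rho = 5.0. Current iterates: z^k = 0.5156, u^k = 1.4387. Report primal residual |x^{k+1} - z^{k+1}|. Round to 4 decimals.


ADMM iteration with rho = 5.0, z^k = 0.5156, u^k = 1.4387
Step 1: x-update.
Minimize 2*x^2 - 3*x + (5.0/2)*(x - 0.5156 + 1.4387)^2
FOC: (2*2 + 5.0)*x = 3 + 5.0*(0.5156 - 1.4387)
x^{k+1} = -0.1795
Step 2: z-update.
Minimize 3*z^2 + 8*z + (5.0/2)*(-0.1795 - z + 1.4387)^2
FOC: (2*3 + 5.0)*z = -8 + 5.0*(-0.1795 + 1.4387)
z^{k+1} = -0.1549
Step 3: u-update.
u^{k+1} = 1.4387 - 0.1795 + 0.1549 = 1.4141
Step 4: Primal residual = |-0.1795 + 0.1549| = 0.0246


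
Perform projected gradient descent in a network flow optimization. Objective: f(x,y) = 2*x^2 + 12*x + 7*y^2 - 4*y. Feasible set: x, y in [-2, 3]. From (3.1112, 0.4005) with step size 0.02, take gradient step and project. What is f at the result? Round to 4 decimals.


Step 1: Compute gradient at (3.1112, 0.4005).
grad_x = 2*2*3.1112 + 12 = 24.4448
grad_y = 2*7*0.4005 - 4 = 1.607
Step 2: Gradient step.
x_raw = 3.1112 - 0.02*24.4448 = 2.6223
y_raw = 0.4005 - 0.02*1.607 = 0.3684
Step 3: Project onto [-2, 3].
x_proj = clip(2.6223) = 2.6223
y_proj = clip(0.3684) = 0.3684
Step 4: Evaluate f.
f(2.6223, 0.3684) = 44.697


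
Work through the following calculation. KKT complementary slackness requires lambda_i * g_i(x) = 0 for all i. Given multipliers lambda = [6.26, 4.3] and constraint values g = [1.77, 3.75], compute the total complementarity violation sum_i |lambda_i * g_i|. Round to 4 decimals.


KKT complementary slackness check:
lambda_1 * g_1 = 6.26 * 1.77 = 11.0802
lambda_2 * g_2 = 4.3 * 3.75 = 16.125
Total violation = 11.0802 + 16.125 = 27.2052


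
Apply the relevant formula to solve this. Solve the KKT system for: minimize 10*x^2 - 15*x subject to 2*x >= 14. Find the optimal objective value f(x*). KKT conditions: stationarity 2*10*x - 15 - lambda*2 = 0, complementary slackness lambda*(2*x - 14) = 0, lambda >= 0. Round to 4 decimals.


Step 1: Try lambda = 0 (constraint inactive).
x_unc = 15/(2*10) = 0.75
Check: 2*0.75 = 1.5 < 14 -- violated!
Step 2: Constraint must be active: 2*x = 14
x* = 14/2 = 7.0
lambda = (2*10*7.0 - 15)/2 = 62.5
Step 3: Compute optimal value.
f(x*) = 10*7.0^2 - 15*7.0 = 385.0


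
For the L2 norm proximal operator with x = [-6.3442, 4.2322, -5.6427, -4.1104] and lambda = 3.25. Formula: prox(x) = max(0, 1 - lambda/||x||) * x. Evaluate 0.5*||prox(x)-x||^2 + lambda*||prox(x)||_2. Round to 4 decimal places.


Step 1: Compute ||x||.
||x|| = 10.339
Step 2: Compute scaling factor.
scale = max(0, 1 - 3.25/10.339) = 0.6857
Step 3: prox(x) = [-4.3499, 2.9018, -3.869, -2.8183]
||prox(x)|| = 7.089
Step 4: Proximal objective.
0.5*||prox-x||^2 = 5.2813
lambda*||prox|| = 23.0393
Total = 28.3206


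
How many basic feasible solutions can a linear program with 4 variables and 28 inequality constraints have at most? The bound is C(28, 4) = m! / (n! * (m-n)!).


Each vertex corresponds to some choice of n active constraints out of m, so the number of vertices is at most C(m, n) = m! / (n!(m-n)!).
m = 28, n = 4
Numerator: 28 * 27 * 26 * 25
Denominator: 4! = 24
C(28, 4) = 20475


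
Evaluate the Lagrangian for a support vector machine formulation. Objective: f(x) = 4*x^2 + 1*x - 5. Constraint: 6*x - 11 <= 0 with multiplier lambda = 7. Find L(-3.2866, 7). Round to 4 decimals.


Step 1: Evaluate f(x).
f(-3.2866) = 4*(-3.2866)^2 + 1*(-3.2866) - 5 = 34.9204
Step 2: Evaluate g(x).
g(-3.2866) = 6*-3.2866 - 11 = -30.7196
Step 3: Compute Lagrangian.
L = 34.9204 + 7*-30.7196 = -180.1168


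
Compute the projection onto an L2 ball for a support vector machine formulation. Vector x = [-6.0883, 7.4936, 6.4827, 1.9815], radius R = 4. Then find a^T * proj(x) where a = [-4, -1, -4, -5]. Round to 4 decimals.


Step 1: Compute ||x|| (intermediates to 6 decimals).
||x|| = sqrt((-6.0883)^2 + 7.4936^2 + 6.4827^2 + 1.9815^2) = 11.797168
Step 2: Project.
Since ||x|| > R, scale = R/||x|| = 4/11.797168 = 0.339064, proj(x) = scale * x
proj(x) = [-2.064323, 2.54081, 2.19805, 0.671855]
Step 3: Dot product.
a^T * proj(x) = -4*(-2.064323) - 1*2.54081 - 4*2.19805 - 5*0.671855 = -6.435


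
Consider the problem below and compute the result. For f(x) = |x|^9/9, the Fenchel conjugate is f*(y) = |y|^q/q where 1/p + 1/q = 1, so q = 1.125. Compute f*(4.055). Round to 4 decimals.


The conjugate exponent q satisfies 1/p + 1/q = 1.
p = 9, so q = 9/(9 - 1) = 1.125
|y|^q = 4.055^1.125 = 4.8305
f*(4.055) = 4.8305 / 1.125 = 4.2938


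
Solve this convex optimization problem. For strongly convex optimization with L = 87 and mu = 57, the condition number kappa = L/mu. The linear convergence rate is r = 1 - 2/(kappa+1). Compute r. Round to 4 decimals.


Step 1: Compute the condition number.
kappa = L/mu = 87/57 = 1.5263
Step 2: Compute the convergence rate.
r = 1 - 2/(kappa + 1) = 1 - 2*mu/(L + mu) = (L - mu)/(L + mu) = 30/144 = 0.2083


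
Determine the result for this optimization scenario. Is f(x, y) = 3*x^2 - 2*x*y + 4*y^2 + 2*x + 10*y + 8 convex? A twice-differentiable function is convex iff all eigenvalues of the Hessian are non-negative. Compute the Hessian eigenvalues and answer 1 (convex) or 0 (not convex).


The Hessian of f(x,y) = 3*x^2 - 2*x*y + 4*y^2 + 2*x + 10*y + 8 is:
H = [[6, -2], [-2, 8]]
Trace = 6 + 8 = 14
Determinant = 6*8 - (-2)^2 = 44
Discriminant = (14)^2 - 4*44 = 20.0
Eigenvalues: lambda_1 = 4.7639, lambda_2 = 9.2361
The function is convex.

1


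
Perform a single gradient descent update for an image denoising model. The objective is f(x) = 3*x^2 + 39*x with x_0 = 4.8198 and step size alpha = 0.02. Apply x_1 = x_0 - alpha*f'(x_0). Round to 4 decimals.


We compute the gradient at x_0 and apply the update.
f'(x) = 6*x + 39
f'(4.8198) = 6*4.8198 + 39 = 67.9188
x_1 = 4.8198 - 0.02*67.9188 = 3.4614


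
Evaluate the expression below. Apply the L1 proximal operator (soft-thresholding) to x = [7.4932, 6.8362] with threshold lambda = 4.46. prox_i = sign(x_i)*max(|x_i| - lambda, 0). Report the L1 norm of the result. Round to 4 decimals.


Soft-thresholding with lambda = 4.46:
prox(7.4932) = sign(7.4932)*max(|7.4932| - 4.46, 0) = 3.0332
prox(6.8362) = sign(6.8362)*max(|6.8362| - 4.46, 0) = 2.3762
prox(x) = [3.0332, 2.3762]
||prox(x)||_1 = 3.0332 + 2.3762 = 5.4094


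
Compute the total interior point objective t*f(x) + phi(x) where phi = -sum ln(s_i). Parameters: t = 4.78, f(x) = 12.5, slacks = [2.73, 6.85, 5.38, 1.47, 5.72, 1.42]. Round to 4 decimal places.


Step 1: Compute log-barrier.
ln values: [1.0043, 1.9242, 1.6827, 0.3853, 1.744, 0.3507]
phi = -(1.0043 + 1.9242 + 1.6827 + 0.3853 + 1.744 + 0.3507) = -7.0911
Step 2: Compute augmented objective.
t*f(x) = 4.78*12.5 = 59.75
Total = 59.75 - 7.0911 = 52.6589


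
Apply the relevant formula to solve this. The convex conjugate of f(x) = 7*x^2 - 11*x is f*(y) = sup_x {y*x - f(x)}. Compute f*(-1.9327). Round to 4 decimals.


f*(y) = sup_x {y*x - a*x^2 - b*x} = sup_x {(y-b)*x - a*x^2}
FOC: (y - b) - 2a*x = 0 => x* = (y - b)/(2a)
x* = (-1.9327 + 11)/(2*7) = 0.6477
f*(-1.9327) = (y-b)^2/(4a) = (-1.9327 + 11)^2/(4*7)
= 82.2159/28 = 2.9363


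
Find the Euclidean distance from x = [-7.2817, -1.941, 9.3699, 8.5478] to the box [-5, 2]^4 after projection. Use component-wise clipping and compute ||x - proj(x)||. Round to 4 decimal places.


Project each component onto [-5, 2].
clip(-7.2817) = -5.0, clip(-1.941) = -1.941, clip(9.3699) = 2.0, clip(8.5478) = 2.0
Projection = [-5.0, -1.941, 2.0, 2.0]
Squared diffs: [5.2062, 0.0, 54.3154, 42.8737]
Distance = sqrt(102.3953) = 10.1191


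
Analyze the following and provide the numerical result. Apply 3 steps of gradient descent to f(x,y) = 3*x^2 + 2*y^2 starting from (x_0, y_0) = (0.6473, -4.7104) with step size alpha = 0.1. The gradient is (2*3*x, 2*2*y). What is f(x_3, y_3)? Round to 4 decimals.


Gradient descent on f(x,y) = 3*x^2 + 2*y^2.
Starting point: (0.6473, -4.7104), alpha = 0.1
Step 1: grad_x = 2*3*0.6473 = 3.8838, grad_y = 2*2*-4.7104 = -18.8416
  x_1 = 0.6473 - 0.1*3.8838 = 0.2589
  y_1 = -4.7104 - 0.1*-18.8416 = -2.8262
Step 2: grad_x = 2*3*0.2589 = 1.5535, grad_y = 2*2*-2.8262 = -11.305
  x_2 = 0.2589 - 0.1*1.5535 = 0.1036
  y_2 = -2.8262 - 0.1*-11.305 = -1.6957
Step 3: grad_x = 2*3*0.1036 = 0.6214, grad_y = 2*2*-1.6957 = -6.783
  x_3 = 0.1036 - 0.1*0.6214 = 0.0414
  y_3 = -1.6957 - 0.1*-6.783 = -1.0174
f(0.0414, -1.0174) = 3*0.0414^2 + 2*(-1.0174)^2 = 2.0755
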